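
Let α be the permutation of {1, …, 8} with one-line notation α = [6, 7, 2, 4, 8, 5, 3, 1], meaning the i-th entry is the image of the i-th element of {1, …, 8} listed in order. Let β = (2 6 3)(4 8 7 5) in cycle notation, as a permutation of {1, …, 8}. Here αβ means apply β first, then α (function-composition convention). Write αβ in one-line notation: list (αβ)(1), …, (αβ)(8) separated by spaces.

6 5 7 1 4 2 8 3

Chase each element through β then α: 1 → 1 → 6; 2 → 6 → 5; 3 → 2 → 7; 4 → 8 → 1; 5 → 4 → 4; 6 → 3 → 2; 7 → 5 → 8; 8 → 7 → 3.
So αβ in one-line form is 6 5 7 1 4 2 8 3.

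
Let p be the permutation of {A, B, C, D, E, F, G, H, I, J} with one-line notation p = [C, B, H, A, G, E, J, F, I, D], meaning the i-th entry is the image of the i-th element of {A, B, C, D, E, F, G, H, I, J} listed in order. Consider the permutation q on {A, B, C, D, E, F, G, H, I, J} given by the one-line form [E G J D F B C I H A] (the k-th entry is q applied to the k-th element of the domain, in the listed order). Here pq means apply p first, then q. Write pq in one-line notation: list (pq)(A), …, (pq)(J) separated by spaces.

J G I E C F A B H D

For each element, apply p then q: A → C → J; B → B → G; C → H → I; D → A → E; E → G → C; F → E → F; G → J → A; H → F → B; I → I → H; J → D → D.
So pq in one-line form is J G I E C F A B H D.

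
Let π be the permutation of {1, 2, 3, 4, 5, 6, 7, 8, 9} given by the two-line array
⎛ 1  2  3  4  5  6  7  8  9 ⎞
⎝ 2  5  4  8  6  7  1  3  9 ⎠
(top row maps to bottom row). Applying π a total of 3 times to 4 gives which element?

Tracing 4 → 8 → … returns to 4 after 3 steps, so 4 lies in a 3-cycle (3, 4, 8).
Powers repeat with period 3 on this cycle, and 3 mod 3 = 0, so π^3(4) = π^0(4).
So π^3(4) = 4.

4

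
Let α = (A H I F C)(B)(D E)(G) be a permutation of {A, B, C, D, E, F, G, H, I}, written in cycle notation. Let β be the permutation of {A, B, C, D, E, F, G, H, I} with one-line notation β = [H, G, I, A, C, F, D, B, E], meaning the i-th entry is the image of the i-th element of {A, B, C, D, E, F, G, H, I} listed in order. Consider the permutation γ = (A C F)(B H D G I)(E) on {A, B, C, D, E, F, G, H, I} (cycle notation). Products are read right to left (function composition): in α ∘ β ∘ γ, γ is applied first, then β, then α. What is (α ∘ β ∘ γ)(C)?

Chase C: γ(C) = F; β(F) = F; α(F) = C. Hence (α ∘ β ∘ γ)(C) = C.

C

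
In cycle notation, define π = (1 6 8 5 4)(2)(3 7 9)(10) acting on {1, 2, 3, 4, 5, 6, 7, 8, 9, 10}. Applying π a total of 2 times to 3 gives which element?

9

3 lies in the 3-cycle (3 7 9).
Stepping 2 places around the cycle: 3 → 7 → 9.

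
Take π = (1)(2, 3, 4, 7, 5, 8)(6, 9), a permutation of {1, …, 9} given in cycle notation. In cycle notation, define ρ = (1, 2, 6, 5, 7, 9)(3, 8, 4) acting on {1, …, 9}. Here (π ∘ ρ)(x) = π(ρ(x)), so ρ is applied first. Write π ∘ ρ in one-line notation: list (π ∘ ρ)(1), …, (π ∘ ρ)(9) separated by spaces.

(π ∘ ρ)(x) = π(ρ(x)). Computing each image: π(ρ(1)) = π(2) = 3, π(ρ(2)) = π(6) = 9, π(ρ(3)) = π(8) = 2, π(ρ(4)) = π(3) = 4, π(ρ(5)) = π(7) = 5, π(ρ(6)) = π(5) = 8, π(ρ(7)) = π(9) = 6, π(ρ(8)) = π(4) = 7, π(ρ(9)) = π(1) = 1.
Hence π ∘ ρ = [3 9 2 4 5 8 6 7 1].

3 9 2 4 5 8 6 7 1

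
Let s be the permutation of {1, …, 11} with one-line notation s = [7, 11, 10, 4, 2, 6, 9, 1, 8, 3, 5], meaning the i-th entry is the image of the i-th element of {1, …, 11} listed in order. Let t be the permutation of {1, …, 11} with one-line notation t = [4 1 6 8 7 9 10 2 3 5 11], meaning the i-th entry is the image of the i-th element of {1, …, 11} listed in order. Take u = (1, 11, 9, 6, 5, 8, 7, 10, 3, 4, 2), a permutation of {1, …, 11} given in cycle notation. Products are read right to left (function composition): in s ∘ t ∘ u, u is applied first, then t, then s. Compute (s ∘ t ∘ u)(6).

9

(s ∘ t ∘ u)(6) = s(t(u(6))). u(6) = 5, then t(5) = 7, then s(7) = 9, so the result is 9.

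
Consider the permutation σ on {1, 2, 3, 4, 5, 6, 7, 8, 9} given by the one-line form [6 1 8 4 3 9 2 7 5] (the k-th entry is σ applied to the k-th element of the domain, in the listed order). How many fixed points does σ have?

1

The fixed points (elements with σ(x) = x) are {4}, so there is 1.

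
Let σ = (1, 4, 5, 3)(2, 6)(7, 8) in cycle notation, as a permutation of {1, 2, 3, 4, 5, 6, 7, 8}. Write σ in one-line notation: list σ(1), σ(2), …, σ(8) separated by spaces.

4 6 1 5 3 2 8 7

Each element maps to the next entry in its cycle (wrapping to the front): 1↦4, 2↦6, 3↦1, 4↦5, 5↦3, 6↦2, 7↦8, 8↦7.
Listing these in domain order gives 4 6 1 5 3 2 8 7.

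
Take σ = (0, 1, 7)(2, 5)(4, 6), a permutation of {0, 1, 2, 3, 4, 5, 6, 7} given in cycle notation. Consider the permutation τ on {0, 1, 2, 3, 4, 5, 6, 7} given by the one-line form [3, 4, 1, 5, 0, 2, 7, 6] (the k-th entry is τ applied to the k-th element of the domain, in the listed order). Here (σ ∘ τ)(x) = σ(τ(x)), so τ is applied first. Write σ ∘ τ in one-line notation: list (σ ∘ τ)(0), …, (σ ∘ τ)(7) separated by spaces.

3 6 7 2 1 5 0 4

Chase each element through τ then σ: 0 → 3 → 3; 1 → 4 → 6; 2 → 1 → 7; 3 → 5 → 2; 4 → 0 → 1; 5 → 2 → 5; 6 → 7 → 0; 7 → 6 → 4.
So σ ∘ τ in one-line form is 3 6 7 2 1 5 0 4.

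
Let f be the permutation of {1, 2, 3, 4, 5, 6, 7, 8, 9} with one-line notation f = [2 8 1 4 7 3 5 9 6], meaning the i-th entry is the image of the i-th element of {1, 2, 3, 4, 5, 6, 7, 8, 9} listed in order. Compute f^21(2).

6

Tracing 2 → 8 → … returns to 2 after 6 steps, so 2 lies in a 6-cycle (1 2 8 9 6 3).
Powers repeat with period 6 on this cycle, and 21 mod 6 = 3, so f^21(2) = f^3(2).
Advancing 3 steps from 2: 2 → 8 → 9 → 6.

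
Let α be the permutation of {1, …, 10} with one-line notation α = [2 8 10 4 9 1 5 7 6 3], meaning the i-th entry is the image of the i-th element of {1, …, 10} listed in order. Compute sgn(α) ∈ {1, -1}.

-1

In disjoint-cycle form the cycle lengths are 7, 2, 1.
A cycle is odd iff its length is even; α has 1 even-length cycle, so sgn(α) = (−1)^1 and α is odd.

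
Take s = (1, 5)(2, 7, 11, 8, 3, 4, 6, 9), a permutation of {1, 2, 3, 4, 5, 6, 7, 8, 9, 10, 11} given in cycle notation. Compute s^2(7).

8

7 lies in the 8-cycle (2, 7, 11, 8, 3, 4, 6, 9).
Advancing 2 steps from 7: 7 → 11 → 8.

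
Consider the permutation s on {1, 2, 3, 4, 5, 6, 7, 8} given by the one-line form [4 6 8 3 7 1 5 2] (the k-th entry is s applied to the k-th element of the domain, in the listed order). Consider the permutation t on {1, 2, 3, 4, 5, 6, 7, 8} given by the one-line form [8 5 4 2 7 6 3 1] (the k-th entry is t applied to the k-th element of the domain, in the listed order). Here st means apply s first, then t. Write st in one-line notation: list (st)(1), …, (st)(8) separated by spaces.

2 6 1 4 3 8 7 5

(st)(x) = t(s(x)). Computing each image: t(s(1)) = t(4) = 2, t(s(2)) = t(6) = 6, t(s(3)) = t(8) = 1, t(s(4)) = t(3) = 4, t(s(5)) = t(7) = 3, t(s(6)) = t(1) = 8, t(s(7)) = t(5) = 7, t(s(8)) = t(2) = 5.
Hence st = [2 6 1 4 3 8 7 5].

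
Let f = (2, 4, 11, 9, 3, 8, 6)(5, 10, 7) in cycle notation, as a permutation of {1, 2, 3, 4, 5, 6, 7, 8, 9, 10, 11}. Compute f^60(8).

11

8 lies in the 7-cycle (2, 4, 11, 9, 3, 8, 6).
Since the cycle has length 7, f^60 acts on it the same as f^4 (60 mod 7 = 4).
Stepping 4 places around the cycle: 8 → 6 → 2 → 4 → 11.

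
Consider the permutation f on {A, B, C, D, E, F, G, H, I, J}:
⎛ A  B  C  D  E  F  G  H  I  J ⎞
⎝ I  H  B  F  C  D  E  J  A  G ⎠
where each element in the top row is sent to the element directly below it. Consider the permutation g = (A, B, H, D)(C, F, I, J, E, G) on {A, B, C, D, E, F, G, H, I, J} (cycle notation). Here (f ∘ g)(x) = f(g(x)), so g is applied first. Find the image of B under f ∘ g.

First apply g: g(B) = H, then f(H) = J. Thus (f ∘ g)(B) = J.

J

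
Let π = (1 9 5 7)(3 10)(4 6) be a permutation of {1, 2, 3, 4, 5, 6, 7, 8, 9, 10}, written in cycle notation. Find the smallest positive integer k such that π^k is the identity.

The disjoint cycles have lengths 4, 2, 2, 1, 1.
Since disjoint cycles commute, ord(π) = lcm(4, 2, 2) = 4.

4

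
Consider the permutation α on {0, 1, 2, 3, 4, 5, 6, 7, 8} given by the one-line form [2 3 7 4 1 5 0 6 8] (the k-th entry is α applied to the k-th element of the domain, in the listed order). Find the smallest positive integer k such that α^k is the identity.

12

The disjoint-cycle form of α has cycle lengths 4, 3, 1, 1.
The order is lcm(4, 3) = 12.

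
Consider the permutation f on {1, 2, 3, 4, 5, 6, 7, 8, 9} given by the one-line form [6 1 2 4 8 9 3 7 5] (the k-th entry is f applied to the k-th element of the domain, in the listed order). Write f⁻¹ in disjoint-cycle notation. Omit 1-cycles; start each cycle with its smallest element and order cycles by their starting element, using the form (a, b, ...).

(1, 2, 3, 7, 8, 5, 9, 6)

First write f in disjoint cycles: (1, 6, 9, 5, 8, 7, 3, 2).
Reversing each cycle (and rotating so the smallest element leads) gives f⁻¹ = (1, 2, 3, 7, 8, 5, 9, 6).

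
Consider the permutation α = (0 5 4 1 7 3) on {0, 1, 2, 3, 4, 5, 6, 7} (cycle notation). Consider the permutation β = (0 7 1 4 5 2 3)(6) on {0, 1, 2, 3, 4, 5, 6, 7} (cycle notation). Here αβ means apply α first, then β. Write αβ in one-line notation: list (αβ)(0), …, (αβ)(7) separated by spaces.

Chase each element through α then β: 0 → 5 → 2; 1 → 7 → 1; 2 → 2 → 3; 3 → 0 → 7; 4 → 1 → 4; 5 → 4 → 5; 6 → 6 → 6; 7 → 3 → 0.
So αβ in one-line form is 2 1 3 7 4 5 6 0.

2 1 3 7 4 5 6 0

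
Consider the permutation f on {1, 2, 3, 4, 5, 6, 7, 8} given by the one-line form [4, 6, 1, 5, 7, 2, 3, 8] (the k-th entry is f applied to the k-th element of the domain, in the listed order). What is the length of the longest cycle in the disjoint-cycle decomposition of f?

Decomposing into disjoint cycles gives (1, 4, 5, 7, 3)(2, 6); the longest has length 5.

5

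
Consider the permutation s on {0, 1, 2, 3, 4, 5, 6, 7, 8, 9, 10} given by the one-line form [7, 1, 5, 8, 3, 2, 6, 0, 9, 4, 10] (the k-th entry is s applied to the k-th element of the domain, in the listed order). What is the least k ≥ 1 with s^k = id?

4

Decomposing into disjoint cycles gives cycle lengths 4, 2, 2, 1, 1, 1.
The order of s is the least common multiple of its cycle lengths: lcm(4, 2, 2) = 4.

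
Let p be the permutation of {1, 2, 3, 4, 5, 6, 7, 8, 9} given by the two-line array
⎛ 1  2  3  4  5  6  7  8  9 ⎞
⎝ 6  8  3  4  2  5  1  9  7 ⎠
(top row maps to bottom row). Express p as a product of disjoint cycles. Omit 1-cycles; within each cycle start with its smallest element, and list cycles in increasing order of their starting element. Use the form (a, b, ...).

Start at 1 and follow images: 1 → 6 → 5 → 2 → 8 → 9 → 7 → 1, giving the cycle (1, 6, 5, 2, 8, 9, 7).
Repeating from the next unused element and collecting all non-trivial cycles gives (1, 6, 5, 2, 8, 9, 7).

(1, 6, 5, 2, 8, 9, 7)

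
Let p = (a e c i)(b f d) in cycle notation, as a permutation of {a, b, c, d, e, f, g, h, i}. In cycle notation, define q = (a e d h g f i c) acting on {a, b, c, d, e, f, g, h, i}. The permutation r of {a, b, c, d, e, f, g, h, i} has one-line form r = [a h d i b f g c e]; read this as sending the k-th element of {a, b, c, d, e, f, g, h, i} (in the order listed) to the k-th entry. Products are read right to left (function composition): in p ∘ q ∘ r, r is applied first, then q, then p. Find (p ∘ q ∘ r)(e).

f

(p ∘ q ∘ r)(e) = p(q(r(e))). r(e) = b, then q(b) = b, then p(b) = f, so the result is f.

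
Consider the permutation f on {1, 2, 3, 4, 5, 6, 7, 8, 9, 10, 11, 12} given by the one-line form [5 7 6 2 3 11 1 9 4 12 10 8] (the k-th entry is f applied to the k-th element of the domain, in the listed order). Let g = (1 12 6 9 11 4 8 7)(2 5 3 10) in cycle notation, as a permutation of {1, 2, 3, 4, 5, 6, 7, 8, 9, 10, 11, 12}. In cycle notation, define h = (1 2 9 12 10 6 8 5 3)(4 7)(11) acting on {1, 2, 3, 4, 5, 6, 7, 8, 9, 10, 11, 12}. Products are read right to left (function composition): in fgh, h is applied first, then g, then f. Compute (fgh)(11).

2

Chase 11: h(11) = 11; g(11) = 4; f(4) = 2. Hence (fgh)(11) = 2.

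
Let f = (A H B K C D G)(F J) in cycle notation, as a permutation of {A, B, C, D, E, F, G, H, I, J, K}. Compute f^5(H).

G

H lies in the 7-cycle (A H B K C D G).
Stepping 5 places around the cycle: H → B → K → C → D → G.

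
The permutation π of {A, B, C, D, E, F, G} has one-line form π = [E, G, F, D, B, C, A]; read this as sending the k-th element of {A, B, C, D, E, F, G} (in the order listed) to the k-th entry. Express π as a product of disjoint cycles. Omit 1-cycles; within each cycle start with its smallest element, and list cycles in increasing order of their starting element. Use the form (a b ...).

(A E B G)(C F)

From A: A → E → B → G → A, closing the cycle (A E B G).
Continuing from each remaining unvisited element yields (A E B G)(C F).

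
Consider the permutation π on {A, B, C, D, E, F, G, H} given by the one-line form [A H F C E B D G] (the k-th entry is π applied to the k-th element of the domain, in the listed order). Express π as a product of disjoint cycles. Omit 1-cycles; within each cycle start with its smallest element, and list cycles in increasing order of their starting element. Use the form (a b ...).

From B: B → H → G → D → C → F → B, closing the cycle (B H G D C F).
Repeating from the next unused element and collecting all non-trivial cycles gives (B H G D C F).

(B H G D C F)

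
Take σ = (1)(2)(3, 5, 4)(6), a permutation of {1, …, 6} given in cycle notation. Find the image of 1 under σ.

The 1-cycle (1) fixes 1, so σ(1) = 1.

1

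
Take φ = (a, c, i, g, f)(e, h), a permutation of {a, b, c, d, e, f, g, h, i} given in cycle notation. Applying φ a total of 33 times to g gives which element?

g lies in the 5-cycle (a, c, i, g, f).
On a 5-cycle, φ^5 is the identity, so φ^33 = φ^3 there (33 ≡ 3 mod 5).
Stepping 3 places around the cycle: g → f → a → c.

c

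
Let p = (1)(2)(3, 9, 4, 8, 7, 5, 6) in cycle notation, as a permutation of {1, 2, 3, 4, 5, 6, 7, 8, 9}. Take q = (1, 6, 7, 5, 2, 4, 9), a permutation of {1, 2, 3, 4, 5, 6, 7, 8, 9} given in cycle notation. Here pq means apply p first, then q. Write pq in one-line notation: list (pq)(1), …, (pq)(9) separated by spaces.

6 4 1 8 7 3 2 5 9

(pq)(x) = q(p(x)). Computing each image: q(p(1)) = q(1) = 6, q(p(2)) = q(2) = 4, q(p(3)) = q(9) = 1, q(p(4)) = q(8) = 8, q(p(5)) = q(6) = 7, q(p(6)) = q(3) = 3, q(p(7)) = q(5) = 2, q(p(8)) = q(7) = 5, q(p(9)) = q(4) = 9.
Hence pq = [6 4 1 8 7 3 2 5 9].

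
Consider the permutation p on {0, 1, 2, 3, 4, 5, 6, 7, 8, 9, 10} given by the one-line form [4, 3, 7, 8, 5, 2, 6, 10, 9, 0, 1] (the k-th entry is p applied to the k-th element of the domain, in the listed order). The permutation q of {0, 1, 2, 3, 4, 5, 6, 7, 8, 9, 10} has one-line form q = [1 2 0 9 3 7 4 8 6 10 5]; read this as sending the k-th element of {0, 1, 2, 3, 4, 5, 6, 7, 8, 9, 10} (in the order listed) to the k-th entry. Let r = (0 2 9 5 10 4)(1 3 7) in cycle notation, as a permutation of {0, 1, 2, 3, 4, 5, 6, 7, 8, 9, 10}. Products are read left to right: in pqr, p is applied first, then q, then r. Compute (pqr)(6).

0

(pqr)(6) = r(q(p(6))). p(6) = 6, then q(6) = 4, then r(4) = 0, so the result is 0.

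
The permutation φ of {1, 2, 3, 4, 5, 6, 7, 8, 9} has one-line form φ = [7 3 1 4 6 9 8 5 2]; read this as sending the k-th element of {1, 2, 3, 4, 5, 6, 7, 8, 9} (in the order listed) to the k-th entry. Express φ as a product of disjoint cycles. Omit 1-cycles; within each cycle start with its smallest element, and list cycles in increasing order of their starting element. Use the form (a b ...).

(1 7 8 5 6 9 2 3)

Start at 1 and follow images: 1 → 7 → 8 → 5 → 6 → 9 → 2 → 3 → 1, giving the cycle (1 7 8 5 6 9 2 3).
Repeating from the next unused element and collecting all non-trivial cycles gives (1 7 8 5 6 9 2 3).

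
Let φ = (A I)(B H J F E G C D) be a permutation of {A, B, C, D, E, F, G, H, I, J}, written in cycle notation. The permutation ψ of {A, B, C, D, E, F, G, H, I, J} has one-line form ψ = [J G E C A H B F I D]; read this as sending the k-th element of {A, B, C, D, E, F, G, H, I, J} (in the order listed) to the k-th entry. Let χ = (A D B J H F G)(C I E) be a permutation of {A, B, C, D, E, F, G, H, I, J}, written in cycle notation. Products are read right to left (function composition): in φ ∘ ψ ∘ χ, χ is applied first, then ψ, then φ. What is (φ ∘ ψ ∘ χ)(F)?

H

(φ ∘ ψ ∘ χ)(F) = φ(ψ(χ(F))). χ(F) = G, then ψ(G) = B, then φ(B) = H, so the result is H.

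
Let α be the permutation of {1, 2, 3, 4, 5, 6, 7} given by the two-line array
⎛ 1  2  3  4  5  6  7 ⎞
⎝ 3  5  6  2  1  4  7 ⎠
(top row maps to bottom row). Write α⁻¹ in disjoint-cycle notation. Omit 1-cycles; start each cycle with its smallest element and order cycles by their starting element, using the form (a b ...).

(1 5 2 4 6 3)

The cycle decomposition of α is (1 3 6 4 2 5).
The inverse reverses every cycle; in canonical form, α⁻¹ = (1 5 2 4 6 3).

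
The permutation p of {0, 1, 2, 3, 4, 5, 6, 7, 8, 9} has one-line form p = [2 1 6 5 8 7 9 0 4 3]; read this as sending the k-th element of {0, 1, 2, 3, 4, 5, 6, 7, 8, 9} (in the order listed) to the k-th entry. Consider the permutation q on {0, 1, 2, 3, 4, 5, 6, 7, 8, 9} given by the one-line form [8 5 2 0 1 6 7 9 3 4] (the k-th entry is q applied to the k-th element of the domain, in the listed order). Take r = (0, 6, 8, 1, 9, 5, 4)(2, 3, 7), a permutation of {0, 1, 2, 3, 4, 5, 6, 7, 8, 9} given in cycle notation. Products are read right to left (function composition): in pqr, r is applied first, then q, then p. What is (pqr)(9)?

(pqr)(9) = p(q(r(9))). r(9) = 5, then q(5) = 6, then p(6) = 9, so the result is 9.

9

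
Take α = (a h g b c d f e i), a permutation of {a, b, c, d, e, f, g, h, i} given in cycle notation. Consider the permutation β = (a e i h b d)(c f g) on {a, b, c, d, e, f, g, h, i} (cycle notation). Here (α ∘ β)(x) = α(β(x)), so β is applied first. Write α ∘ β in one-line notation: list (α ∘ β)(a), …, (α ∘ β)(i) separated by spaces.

(α ∘ β)(x) = α(β(x)). Computing each image: α(β(a)) = α(e) = i, α(β(b)) = α(d) = f, α(β(c)) = α(f) = e, α(β(d)) = α(a) = h, α(β(e)) = α(i) = a, α(β(f)) = α(g) = b, α(β(g)) = α(c) = d, α(β(h)) = α(b) = c, α(β(i)) = α(h) = g.
Hence α ∘ β = [i f e h a b d c g].

i f e h a b d c g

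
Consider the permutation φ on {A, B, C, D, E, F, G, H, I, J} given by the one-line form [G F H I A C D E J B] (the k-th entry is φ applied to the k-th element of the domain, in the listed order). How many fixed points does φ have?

0

No element satisfies φ(x) = x, so there are 0 fixed points.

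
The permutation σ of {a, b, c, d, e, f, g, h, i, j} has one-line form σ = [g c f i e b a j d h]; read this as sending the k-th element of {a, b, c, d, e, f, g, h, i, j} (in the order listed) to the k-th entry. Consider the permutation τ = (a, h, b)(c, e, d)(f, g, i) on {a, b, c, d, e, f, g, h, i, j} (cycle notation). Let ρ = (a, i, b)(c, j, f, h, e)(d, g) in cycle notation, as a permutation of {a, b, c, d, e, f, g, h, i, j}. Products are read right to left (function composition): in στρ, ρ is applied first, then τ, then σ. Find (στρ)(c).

Chase c: ρ(c) = j; τ(j) = j; σ(j) = h. Hence (στρ)(c) = h.

h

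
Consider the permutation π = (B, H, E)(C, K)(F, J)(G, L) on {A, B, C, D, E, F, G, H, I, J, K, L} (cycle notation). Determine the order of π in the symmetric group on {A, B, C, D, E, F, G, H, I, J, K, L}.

6

The disjoint cycles have lengths 3, 2, 2, 2, 1, 1, 1.
The order is lcm(3, 2, 2, 2) = 6.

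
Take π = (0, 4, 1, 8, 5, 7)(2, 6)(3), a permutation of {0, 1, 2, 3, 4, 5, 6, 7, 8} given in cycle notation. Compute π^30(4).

4 lies in the 6-cycle (0, 4, 1, 8, 5, 7).
Powers repeat with period 6 on this cycle, and 30 mod 6 = 0, so π^30(4) = π^0(4).
So π^30(4) = 4.

4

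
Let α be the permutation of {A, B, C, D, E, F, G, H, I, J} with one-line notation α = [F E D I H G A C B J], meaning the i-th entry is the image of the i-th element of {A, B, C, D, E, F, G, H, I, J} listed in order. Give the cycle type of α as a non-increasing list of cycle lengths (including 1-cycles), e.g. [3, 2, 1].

The disjoint cycles are (A, F, G)(B, E, H, C, D, I)(J), with lengths 6, 3, 1 in non-increasing order.

[6, 3, 1]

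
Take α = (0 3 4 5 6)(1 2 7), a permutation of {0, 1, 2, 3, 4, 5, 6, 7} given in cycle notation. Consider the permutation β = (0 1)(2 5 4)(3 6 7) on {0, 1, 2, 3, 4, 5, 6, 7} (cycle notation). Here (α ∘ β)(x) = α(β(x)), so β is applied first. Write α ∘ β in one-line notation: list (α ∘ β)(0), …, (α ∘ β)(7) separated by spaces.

(α ∘ β)(x) = α(β(x)). Computing each image: α(β(0)) = α(1) = 2, α(β(1)) = α(0) = 3, α(β(2)) = α(5) = 6, α(β(3)) = α(6) = 0, α(β(4)) = α(2) = 7, α(β(5)) = α(4) = 5, α(β(6)) = α(7) = 1, α(β(7)) = α(3) = 4.
Hence α ∘ β = [2 3 6 0 7 5 1 4].

2 3 6 0 7 5 1 4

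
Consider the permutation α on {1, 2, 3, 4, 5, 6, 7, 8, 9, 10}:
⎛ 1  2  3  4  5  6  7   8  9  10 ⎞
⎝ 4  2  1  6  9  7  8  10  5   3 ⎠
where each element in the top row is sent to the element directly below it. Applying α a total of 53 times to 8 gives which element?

4

Tracing 8 → 10 → … returns to 8 after 7 steps, so 8 lies in a 7-cycle (1, 4, 6, 7, 8, 10, 3).
On a 7-cycle, α^7 is the identity, so α^53 = α^4 there (53 ≡ 4 mod 7).
Advancing 4 steps from 8: 8 → 10 → 3 → 1 → 4.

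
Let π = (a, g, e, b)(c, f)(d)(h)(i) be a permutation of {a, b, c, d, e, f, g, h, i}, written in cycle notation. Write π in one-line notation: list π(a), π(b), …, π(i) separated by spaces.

g a f d b c e h i

Each element maps to the next entry in its cycle (wrapping to the front): a→g, b→a, c→f, d→d, e→b, f→c, g→e, h→h, i→i.
Listing these in domain order gives g a f d b c e h i.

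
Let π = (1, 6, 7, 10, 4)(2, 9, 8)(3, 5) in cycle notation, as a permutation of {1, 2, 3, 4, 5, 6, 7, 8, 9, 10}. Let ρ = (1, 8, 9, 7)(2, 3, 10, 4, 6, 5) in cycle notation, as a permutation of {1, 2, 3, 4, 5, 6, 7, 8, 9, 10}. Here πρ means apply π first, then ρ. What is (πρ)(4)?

π(4) = 1, then ρ(1) = 8; composing gives (πρ)(4) = 8.

8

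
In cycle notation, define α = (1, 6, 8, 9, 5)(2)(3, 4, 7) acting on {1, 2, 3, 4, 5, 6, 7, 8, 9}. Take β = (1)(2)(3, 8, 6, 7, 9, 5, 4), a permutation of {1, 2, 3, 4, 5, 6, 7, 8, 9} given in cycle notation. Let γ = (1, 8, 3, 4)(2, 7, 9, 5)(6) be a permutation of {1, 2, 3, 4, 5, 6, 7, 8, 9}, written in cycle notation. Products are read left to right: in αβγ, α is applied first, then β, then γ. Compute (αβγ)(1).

(αβγ)(1) = γ(β(α(1))). α(1) = 6, then β(6) = 7, then γ(7) = 9, so the result is 9.

9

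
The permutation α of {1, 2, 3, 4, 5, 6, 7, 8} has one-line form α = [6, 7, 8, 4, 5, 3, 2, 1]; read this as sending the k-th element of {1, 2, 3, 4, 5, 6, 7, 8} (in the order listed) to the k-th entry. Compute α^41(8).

1

Tracing 8 → 1 → … returns to 8 after 4 steps, so 8 lies in a 4-cycle (1 6 3 8).
Since the cycle has length 4, α^41 acts on it the same as α^1 (41 mod 4 = 1).
Stepping 1 place around the cycle: 8 → 1.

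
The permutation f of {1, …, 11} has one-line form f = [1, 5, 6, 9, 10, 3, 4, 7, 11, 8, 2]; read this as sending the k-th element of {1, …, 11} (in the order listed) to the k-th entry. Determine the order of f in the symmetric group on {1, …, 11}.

8

Writing f as disjoint cycles, the cycle lengths are 8, 2, 1.
The order is lcm(8, 2) = 8.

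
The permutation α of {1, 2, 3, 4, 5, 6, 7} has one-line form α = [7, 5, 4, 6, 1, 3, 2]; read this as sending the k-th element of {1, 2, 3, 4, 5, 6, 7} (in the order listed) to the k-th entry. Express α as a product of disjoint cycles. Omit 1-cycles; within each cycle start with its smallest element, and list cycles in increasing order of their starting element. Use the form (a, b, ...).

(1, 7, 2, 5)(3, 4, 6)

Start at 1 and follow images: 1 → 7 → 2 → 5 → 1, giving the cycle (1, 7, 2, 5).
Repeating from the next unused element and collecting all non-trivial cycles gives (1, 7, 2, 5)(3, 4, 6).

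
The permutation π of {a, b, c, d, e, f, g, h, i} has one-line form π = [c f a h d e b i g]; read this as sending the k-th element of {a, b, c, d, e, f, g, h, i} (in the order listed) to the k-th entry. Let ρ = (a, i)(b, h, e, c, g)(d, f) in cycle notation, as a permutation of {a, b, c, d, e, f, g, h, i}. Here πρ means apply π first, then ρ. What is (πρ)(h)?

(πρ)(h) = ρ(π(h)). π(h) = i, then ρ(i) = a. So (πρ)(h) = a.

a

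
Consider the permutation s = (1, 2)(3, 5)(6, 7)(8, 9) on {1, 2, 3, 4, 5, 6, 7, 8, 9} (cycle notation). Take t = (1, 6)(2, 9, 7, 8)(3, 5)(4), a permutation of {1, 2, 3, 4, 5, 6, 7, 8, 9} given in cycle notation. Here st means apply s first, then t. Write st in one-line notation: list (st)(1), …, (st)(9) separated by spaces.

9 6 3 4 5 8 1 7 2

For each element, apply s then t: 1 → 2 → 9; 2 → 1 → 6; 3 → 5 → 3; 4 → 4 → 4; 5 → 3 → 5; 6 → 7 → 8; 7 → 6 → 1; 8 → 9 → 7; 9 → 8 → 2.
So st in one-line form is 9 6 3 4 5 8 1 7 2.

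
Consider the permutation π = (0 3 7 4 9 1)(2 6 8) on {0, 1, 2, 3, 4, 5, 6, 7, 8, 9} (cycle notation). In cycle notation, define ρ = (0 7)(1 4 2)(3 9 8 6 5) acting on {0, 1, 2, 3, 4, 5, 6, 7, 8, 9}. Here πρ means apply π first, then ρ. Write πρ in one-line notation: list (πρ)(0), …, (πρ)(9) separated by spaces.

9 7 5 0 8 3 6 2 1 4

(πρ)(x) = ρ(π(x)). Computing each image: ρ(π(0)) = ρ(3) = 9, ρ(π(1)) = ρ(0) = 7, ρ(π(2)) = ρ(6) = 5, ρ(π(3)) = ρ(7) = 0, ρ(π(4)) = ρ(9) = 8, ρ(π(5)) = ρ(5) = 3, ρ(π(6)) = ρ(8) = 6, ρ(π(7)) = ρ(4) = 2, ρ(π(8)) = ρ(2) = 1, ρ(π(9)) = ρ(1) = 4.
Hence πρ = [9 7 5 0 8 3 6 2 1 4].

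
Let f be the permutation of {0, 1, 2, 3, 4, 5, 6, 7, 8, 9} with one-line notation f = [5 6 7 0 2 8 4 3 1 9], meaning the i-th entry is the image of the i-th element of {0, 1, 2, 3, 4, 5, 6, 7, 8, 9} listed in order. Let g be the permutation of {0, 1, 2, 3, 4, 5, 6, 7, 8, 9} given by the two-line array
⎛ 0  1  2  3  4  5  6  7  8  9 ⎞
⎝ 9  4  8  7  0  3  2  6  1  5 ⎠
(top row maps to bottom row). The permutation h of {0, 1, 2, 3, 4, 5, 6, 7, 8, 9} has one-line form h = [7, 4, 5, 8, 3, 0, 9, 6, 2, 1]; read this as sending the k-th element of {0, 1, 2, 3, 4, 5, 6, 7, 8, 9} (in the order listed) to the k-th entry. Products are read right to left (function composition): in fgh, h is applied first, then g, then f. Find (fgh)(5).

Chase 5: h(5) = 0; g(0) = 9; f(9) = 9. Hence (fgh)(5) = 9.

9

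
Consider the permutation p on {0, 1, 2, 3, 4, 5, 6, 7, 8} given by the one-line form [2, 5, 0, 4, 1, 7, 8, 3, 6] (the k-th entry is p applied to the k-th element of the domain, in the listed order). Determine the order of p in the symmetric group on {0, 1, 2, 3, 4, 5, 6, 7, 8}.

Decomposing into disjoint cycles gives cycle lengths 5, 2, 2.
The order is lcm(5, 2, 2) = 10.

10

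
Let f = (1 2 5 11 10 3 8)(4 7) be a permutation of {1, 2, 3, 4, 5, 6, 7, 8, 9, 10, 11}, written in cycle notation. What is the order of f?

14

The disjoint cycles have lengths 7, 2, 1, 1.
Since disjoint cycles commute, ord(f) = lcm(7, 2) = 14.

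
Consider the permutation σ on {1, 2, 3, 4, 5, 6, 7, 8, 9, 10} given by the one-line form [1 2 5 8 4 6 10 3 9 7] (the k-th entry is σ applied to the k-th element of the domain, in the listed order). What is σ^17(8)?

3

Tracing 8 → 3 → … returns to 8 after 4 steps, so 8 lies in a 4-cycle (3 5 4 8).
On a 4-cycle, σ^4 is the identity, so σ^17 = σ^1 there (17 ≡ 1 mod 4).
Stepping 1 place around the cycle: 8 → 3.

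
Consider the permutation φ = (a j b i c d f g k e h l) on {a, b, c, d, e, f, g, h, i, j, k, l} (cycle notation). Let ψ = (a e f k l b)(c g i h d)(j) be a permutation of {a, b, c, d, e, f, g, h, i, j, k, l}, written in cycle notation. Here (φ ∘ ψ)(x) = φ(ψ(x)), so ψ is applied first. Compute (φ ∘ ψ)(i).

l

First apply ψ: ψ(i) = h, then φ(h) = l. Thus (φ ∘ ψ)(i) = l.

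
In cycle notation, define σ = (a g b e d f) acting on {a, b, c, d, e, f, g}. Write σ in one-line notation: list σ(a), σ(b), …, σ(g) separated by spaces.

Reading each image from the cycles: a→g, b→e, c→c, d→f, e→d, f→a, g→b.
Listing these in domain order gives g e c f d a b.

g e c f d a b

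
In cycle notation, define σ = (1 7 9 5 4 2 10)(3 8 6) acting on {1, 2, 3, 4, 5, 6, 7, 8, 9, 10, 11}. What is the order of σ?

21

The cycle type of σ is (7, 3, 1).
The order of σ is the least common multiple of its cycle lengths: lcm(7, 3) = 21.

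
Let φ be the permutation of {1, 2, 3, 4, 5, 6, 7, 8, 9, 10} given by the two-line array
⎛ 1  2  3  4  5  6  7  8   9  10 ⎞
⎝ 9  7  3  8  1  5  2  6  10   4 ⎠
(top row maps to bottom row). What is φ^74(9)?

6

Tracing 9 → 10 → … returns to 9 after 7 steps, so 9 lies in a 7-cycle (1 9 10 4 8 6 5).
Powers repeat with period 7 on this cycle, and 74 mod 7 = 4, so φ^74(9) = φ^4(9).
Stepping 4 places around the cycle: 9 → 10 → 4 → 8 → 6.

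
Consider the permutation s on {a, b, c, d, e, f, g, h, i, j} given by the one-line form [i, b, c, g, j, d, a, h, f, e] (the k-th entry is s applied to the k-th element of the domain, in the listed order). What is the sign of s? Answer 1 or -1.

-1

In disjoint-cycle form the cycle lengths are 5, 2, 1, 1, 1.
A cycle is odd iff its length is even; s has 1 even-length cycle, so sgn(s) = (−1)^1 and s is odd.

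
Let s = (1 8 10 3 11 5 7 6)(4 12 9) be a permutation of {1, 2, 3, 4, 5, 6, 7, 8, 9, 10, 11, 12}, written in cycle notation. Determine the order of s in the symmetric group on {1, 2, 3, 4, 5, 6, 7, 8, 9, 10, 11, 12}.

24

The cycle type of s is (8, 3, 1).
The order of s is the least common multiple of its cycle lengths: lcm(8, 3) = 24.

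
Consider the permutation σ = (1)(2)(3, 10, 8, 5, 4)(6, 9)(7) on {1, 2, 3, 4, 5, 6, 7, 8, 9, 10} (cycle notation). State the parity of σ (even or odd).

The cycle lengths are 5, 2, 1, 1, 1.
A cycle of length ℓ contributes ℓ−1 transpositions, so σ is a product of 4 + 1 = 5 transpositions — odd.

odd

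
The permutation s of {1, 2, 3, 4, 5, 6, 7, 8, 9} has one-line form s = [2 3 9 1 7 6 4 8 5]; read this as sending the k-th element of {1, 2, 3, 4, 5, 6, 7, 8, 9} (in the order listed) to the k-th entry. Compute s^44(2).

9

Tracing 2 → 3 → … returns to 2 after 7 steps, so 2 lies in a 7-cycle (1 2 3 9 5 7 4).
Since the cycle has length 7, s^44 acts on it the same as s^2 (44 mod 7 = 2).
Stepping 2 places around the cycle: 2 → 3 → 9.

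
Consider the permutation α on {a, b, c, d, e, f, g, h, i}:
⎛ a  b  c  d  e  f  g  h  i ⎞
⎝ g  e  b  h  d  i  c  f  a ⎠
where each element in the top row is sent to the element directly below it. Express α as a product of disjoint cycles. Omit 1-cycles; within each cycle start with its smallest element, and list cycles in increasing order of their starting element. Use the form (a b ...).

(a g c b e d h f i)

Iterating α from a gives a → g → c → b → e → d → h → f → i → a; that is the 9-cycle (a g c b e d h f i).
Repeating from the next unused element and collecting all non-trivial cycles gives (a g c b e d h f i).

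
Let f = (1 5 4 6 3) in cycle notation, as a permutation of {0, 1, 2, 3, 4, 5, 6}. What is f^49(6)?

6 lies in the 5-cycle (1 5 4 6 3).
Powers repeat with period 5 on this cycle, and 49 mod 5 = 4, so f^49(6) = f^4(6).
Stepping 4 places around the cycle: 6 → 3 → 1 → 5 → 4.

4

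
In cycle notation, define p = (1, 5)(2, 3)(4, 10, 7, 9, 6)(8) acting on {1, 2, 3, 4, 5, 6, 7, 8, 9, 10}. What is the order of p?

10

The cycle type of p is (5, 2, 2, 1).
Since disjoint cycles commute, ord(p) = lcm(5, 2, 2) = 10.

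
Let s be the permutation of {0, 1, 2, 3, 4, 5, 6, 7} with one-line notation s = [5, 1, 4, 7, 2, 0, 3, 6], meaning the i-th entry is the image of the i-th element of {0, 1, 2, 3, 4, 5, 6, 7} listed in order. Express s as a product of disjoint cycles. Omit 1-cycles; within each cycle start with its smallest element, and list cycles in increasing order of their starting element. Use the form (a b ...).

(0 5)(2 4)(3 7 6)

Start at 0 and follow images: 0 → 5 → 0, giving the cycle (0 5).
Continuing from each remaining unvisited element yields (0 5)(2 4)(3 7 6).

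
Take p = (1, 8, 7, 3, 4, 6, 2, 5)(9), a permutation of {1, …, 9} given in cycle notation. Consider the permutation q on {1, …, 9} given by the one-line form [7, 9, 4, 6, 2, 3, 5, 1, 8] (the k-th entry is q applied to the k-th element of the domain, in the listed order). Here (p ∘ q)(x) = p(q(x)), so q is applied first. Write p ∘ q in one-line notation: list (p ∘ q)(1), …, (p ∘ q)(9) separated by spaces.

3 9 6 2 5 4 1 8 7

(p ∘ q)(x) = p(q(x)). Computing each image: p(q(1)) = p(7) = 3, p(q(2)) = p(9) = 9, p(q(3)) = p(4) = 6, p(q(4)) = p(6) = 2, p(q(5)) = p(2) = 5, p(q(6)) = p(3) = 4, p(q(7)) = p(5) = 1, p(q(8)) = p(1) = 8, p(q(9)) = p(8) = 7.
Hence p ∘ q = [3 9 6 2 5 4 1 8 7].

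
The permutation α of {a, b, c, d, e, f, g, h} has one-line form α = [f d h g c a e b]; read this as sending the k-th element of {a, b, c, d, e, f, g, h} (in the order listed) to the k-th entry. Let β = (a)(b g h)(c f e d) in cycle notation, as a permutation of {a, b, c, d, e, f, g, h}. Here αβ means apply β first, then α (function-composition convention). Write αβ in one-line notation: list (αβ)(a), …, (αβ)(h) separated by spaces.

f e a h g c b d

Chase each element through β then α: a → a → f; b → g → e; c → f → a; d → c → h; e → d → g; f → e → c; g → h → b; h → b → d.
So αβ in one-line form is f e a h g c b d.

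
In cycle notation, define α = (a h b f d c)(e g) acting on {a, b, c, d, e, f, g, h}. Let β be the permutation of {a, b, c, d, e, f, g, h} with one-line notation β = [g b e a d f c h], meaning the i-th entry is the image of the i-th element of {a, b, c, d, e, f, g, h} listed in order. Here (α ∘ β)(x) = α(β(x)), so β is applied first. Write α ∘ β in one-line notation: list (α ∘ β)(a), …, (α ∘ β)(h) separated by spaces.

For each element, apply β then α: a → g → e; b → b → f; c → e → g; d → a → h; e → d → c; f → f → d; g → c → a; h → h → b.
Collecting the images, α ∘ β = [e f g h c d a b].

e f g h c d a b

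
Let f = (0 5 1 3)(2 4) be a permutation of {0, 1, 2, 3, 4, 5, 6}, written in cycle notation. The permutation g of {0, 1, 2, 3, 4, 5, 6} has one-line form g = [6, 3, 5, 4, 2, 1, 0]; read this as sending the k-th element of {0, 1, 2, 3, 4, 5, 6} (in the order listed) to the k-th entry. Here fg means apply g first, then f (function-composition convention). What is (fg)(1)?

0

First apply g: g(1) = 3, then f(3) = 0. Thus (fg)(1) = 0.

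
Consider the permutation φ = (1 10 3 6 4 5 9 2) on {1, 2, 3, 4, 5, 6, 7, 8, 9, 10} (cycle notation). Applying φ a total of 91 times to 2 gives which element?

3

2 lies in the 8-cycle (1 10 3 6 4 5 9 2).
On an 8-cycle, φ^8 is the identity, so φ^91 = φ^3 there (91 ≡ 3 mod 8).
Advancing 3 steps from 2: 2 → 1 → 10 → 3.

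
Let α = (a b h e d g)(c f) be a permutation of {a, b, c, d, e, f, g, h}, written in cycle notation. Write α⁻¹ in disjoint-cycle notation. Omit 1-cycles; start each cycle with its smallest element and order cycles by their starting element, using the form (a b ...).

Inverting a permutation written in cycle notation just reverses the order within every cycle.
Reversing each cycle of α and rotating so the smallest element leads gives (a g d e h b)(c f).

(a g d e h b)(c f)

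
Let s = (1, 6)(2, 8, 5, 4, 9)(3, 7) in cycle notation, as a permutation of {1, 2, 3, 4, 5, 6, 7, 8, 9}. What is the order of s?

The disjoint cycles have lengths 5, 2, 2.
The order of s is the least common multiple of its cycle lengths: lcm(5, 2, 2) = 10.

10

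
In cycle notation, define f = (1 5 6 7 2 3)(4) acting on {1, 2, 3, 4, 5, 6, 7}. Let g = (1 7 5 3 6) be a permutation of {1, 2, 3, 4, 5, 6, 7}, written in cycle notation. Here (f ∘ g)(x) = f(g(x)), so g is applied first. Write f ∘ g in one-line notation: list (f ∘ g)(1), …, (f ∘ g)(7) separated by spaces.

(f ∘ g)(x) = f(g(x)). Computing each image: f(g(1)) = f(7) = 2, f(g(2)) = f(2) = 3, f(g(3)) = f(6) = 7, f(g(4)) = f(4) = 4, f(g(5)) = f(3) = 1, f(g(6)) = f(1) = 5, f(g(7)) = f(5) = 6.
Hence f ∘ g = [2 3 7 4 1 5 6].

2 3 7 4 1 5 6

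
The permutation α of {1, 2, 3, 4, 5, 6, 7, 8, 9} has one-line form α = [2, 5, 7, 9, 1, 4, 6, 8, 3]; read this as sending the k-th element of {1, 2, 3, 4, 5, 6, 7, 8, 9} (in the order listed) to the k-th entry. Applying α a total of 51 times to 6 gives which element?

4

Tracing 6 → 4 → … returns to 6 after 5 steps, so 6 lies in a 5-cycle (3, 7, 6, 4, 9).
Powers repeat with period 5 on this cycle, and 51 mod 5 = 1, so α^51(6) = α^1(6).
Stepping 1 place around the cycle: 6 → 4.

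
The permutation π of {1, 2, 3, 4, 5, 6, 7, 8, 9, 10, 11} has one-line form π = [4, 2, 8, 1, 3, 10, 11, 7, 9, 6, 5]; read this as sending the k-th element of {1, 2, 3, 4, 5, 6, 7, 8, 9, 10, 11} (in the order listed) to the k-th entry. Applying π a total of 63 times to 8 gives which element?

Tracing 8 → 7 → … returns to 8 after 5 steps, so 8 lies in a 5-cycle (3, 8, 7, 11, 5).
Since the cycle has length 5, π^63 acts on it the same as π^3 (63 mod 5 = 3).
Stepping 3 places around the cycle: 8 → 7 → 11 → 5.

5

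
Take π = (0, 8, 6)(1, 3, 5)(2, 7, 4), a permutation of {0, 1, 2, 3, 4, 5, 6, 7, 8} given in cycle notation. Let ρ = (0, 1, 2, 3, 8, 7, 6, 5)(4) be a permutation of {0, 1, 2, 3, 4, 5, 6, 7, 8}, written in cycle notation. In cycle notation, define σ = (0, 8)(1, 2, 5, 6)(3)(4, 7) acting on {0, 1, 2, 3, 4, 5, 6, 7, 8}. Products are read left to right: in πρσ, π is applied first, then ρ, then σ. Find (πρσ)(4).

3

(πρσ)(4) = σ(ρ(π(4))). π(4) = 2, then ρ(2) = 3, then σ(3) = 3, so the result is 3.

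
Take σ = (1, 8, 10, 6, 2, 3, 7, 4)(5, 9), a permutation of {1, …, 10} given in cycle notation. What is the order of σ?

8

The disjoint cycles have lengths 8, 2.
The order is lcm(8, 2) = 8.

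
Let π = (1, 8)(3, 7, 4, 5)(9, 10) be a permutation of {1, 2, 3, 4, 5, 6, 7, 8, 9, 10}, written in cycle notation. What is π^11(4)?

7

4 lies in the 4-cycle (3, 7, 4, 5).
Since the cycle has length 4, π^11 acts on it the same as π^3 (11 mod 4 = 3).
Stepping 3 places around the cycle: 4 → 5 → 3 → 7.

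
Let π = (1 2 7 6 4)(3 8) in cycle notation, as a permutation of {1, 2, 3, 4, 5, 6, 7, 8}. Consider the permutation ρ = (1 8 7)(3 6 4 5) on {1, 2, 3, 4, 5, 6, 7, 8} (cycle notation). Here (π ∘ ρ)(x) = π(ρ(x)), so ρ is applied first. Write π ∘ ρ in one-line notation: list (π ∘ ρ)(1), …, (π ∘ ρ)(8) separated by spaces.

3 7 4 5 8 1 2 6

(π ∘ ρ)(x) = π(ρ(x)). Computing each image: π(ρ(1)) = π(8) = 3, π(ρ(2)) = π(2) = 7, π(ρ(3)) = π(6) = 4, π(ρ(4)) = π(5) = 5, π(ρ(5)) = π(3) = 8, π(ρ(6)) = π(4) = 1, π(ρ(7)) = π(1) = 2, π(ρ(8)) = π(7) = 6.
Hence π ∘ ρ = [3 7 4 5 8 1 2 6].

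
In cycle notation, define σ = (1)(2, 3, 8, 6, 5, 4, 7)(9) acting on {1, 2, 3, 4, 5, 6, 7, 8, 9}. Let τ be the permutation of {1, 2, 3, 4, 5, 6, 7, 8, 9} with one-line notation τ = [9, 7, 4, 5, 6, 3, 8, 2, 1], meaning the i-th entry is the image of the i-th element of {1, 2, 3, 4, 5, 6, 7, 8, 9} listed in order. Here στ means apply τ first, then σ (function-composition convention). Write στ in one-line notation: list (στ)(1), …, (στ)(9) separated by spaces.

9 2 7 4 5 8 6 3 1

(στ)(x) = σ(τ(x)). Computing each image: σ(τ(1)) = σ(9) = 9, σ(τ(2)) = σ(7) = 2, σ(τ(3)) = σ(4) = 7, σ(τ(4)) = σ(5) = 4, σ(τ(5)) = σ(6) = 5, σ(τ(6)) = σ(3) = 8, σ(τ(7)) = σ(8) = 6, σ(τ(8)) = σ(2) = 3, σ(τ(9)) = σ(1) = 1.
Hence στ = [9 2 7 4 5 8 6 3 1].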